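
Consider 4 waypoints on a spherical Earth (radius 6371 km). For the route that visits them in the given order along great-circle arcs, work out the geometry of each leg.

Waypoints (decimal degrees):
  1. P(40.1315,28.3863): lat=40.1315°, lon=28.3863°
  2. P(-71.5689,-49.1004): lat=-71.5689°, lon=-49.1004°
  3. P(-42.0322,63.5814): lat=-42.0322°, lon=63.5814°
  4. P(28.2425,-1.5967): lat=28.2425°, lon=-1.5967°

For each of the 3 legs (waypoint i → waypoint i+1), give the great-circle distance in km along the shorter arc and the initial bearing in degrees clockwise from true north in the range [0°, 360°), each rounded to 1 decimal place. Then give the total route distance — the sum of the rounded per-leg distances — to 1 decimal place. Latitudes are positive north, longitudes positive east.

Leg 1: φ1=0.7004268, φ2=-1.2491129, Δφ=-1.9495398, Δλ=-1.3523980 rad; a=sin²(Δφ/2)+cosφ1·cosφ2·sin²(Δλ/2)=0.7795537250; c=2·atan2(√a, √(1-a))=2.164105201; dist=6371·c=13787.514 ≈ 13787.5 km; running total=13787.5 km
Leg 1 bearing: y=sinΔλ·cosφ2=-0.30865379, x=cosφ1·sinφ2-sinφ1·cosφ2·cosΔλ=-0.76950094; θ=atan2(y, x)=-158.1438° <0 so +360° → 201.8562° ≈ 201.9°
Leg 2: φ1=-1.2491129, φ2=-0.7336003, Δφ=0.5155127, Δλ=1.9666684 rad; a=sin²(Δφ/2)+cosφ1·cosφ2·sin²(Δλ/2)=0.2276763652; c=2·atan2(√a, √(1-a))=0.994827855; dist=6371·c=6338.048 ≈ 6338.0 km; running total=20125.5 km
Leg 2 bearing: y=sinΔλ·cosφ2=0.68532340, x=cosφ1·sinφ2-sinφ1·cosφ2·cosΔλ=-0.48341617; θ=atan2(y, x)=125.1985° ≈ 125.2°
Leg 3: φ1=-0.7336003, φ2=0.4929246, Δφ=1.2265249, Δλ=-1.1375724 rad; a=sin²(Δφ/2)+cosφ1·cosφ2·sin²(Δλ/2)=0.5210700512; c=2·atan2(√a, √(1-a))=1.612948911; dist=6371·c=10276.098 ≈ 10276.1 km; running total=30401.6 km
Leg 3 bearing: y=sinΔλ·cosφ2=-0.79956771, x=cosφ1·sinφ2-sinφ1·cosφ2·cosΔλ=0.59909572; θ=atan2(y, x)=-53.1567° <0 so +360° → 306.8433° ≈ 306.8°

Leg 1: dist=13787.5 km, bearing=201.9°
Leg 2: dist=6338.0 km, bearing=125.2°
Leg 3: dist=10276.1 km, bearing=306.8°
Total: 30401.6 km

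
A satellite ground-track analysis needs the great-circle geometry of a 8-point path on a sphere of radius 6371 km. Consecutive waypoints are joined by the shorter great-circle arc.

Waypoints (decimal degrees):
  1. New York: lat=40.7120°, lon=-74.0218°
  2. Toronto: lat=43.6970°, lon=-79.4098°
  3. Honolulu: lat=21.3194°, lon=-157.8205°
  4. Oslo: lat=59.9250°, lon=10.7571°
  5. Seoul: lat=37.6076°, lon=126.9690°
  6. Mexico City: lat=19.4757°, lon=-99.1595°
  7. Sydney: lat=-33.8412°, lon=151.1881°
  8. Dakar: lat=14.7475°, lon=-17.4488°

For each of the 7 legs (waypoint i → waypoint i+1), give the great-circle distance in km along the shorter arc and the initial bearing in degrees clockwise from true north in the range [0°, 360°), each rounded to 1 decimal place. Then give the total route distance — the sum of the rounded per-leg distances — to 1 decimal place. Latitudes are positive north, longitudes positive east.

Leg 1: φ1=0.7105584, φ2=0.7626565, Δφ=0.0520981, Δλ=-0.0940383 rad; a=sin²(Δφ/2)+cosφ1·cosφ2·sin²(Δλ/2)=0.0018891032; c=2·atan2(√a, √(1-a))=0.086955022; dist=6371·c=553.990 ≈ 554.0 km; running total=554.0 km
Leg 1 bearing: y=sinΔλ·cosφ2=-0.06788987, x=cosφ1·sinφ2-sinφ1·cosφ2·cosΔλ=0.05415814; θ=atan2(y, x)=-51.4194° <0 so +360° → 308.5806° ≈ 308.6°
Leg 2: φ1=0.7626565, φ2=0.3720937, Δφ=-0.3905628, Δλ=-1.3685249 rad; a=sin²(Δφ/2)+cosφ1·cosφ2·sin²(Δλ/2)=0.3067618854; c=2·atan2(√a, √(1-a))=1.173988443; dist=6371·c=7479.480 ≈ 7479.5 km; running total=8033.5 km
Leg 2 bearing: y=sinΔλ·cosφ2=-0.91257610, x=cosφ1·sinφ2-sinφ1·cosφ2·cosΔλ=0.13357017; θ=atan2(y, x)=-81.6730° <0 so +360° → 278.3270° ≈ 278.3°
Leg 3: φ1=0.3720937, φ2=1.0458886, Δφ=0.6737948, Δλ=2.9422342 rad; a=sin²(Δφ/2)+cosφ1·cosφ2·sin²(Δλ/2)=0.5714868384; c=2·atan2(√a, √(1-a))=1.714261638; dist=6371·c=10921.561 ≈ 10921.6 km; running total=18955.1 km
Leg 3 bearing: y=sinΔλ·cosφ2=0.09924470, x=cosφ1·sinφ2-sinφ1·cosφ2·cosΔλ=0.98473804; θ=atan2(y, x)=5.7550° ≈ 5.8°
Leg 4: φ1=1.0458886, φ2=0.6563764, Δφ=-0.3895121, Δλ=2.0282803 rad; a=sin²(Δφ/2)+cosφ1·cosφ2·sin²(Δλ/2)=0.3236301806; c=2·atan2(√a, √(1-a))=1.210298997; dist=6371·c=7710.815 ≈ 7710.8 km; running total=26665.9 km
Leg 4 bearing: y=sinΔλ·cosφ2=0.71074323, x=cosφ1·sinφ2-sinφ1·cosφ2·cosΔλ=0.60862041; θ=atan2(y, x)=49.4260° ≈ 49.4°
Leg 5: φ1=0.6563764, φ2=0.3399151, Δφ=-0.3164614, Δλ=-3.9466869 rad; a=sin²(Δφ/2)+cosφ1·cosφ2·sin²(Δλ/2)=0.6570795401; c=2·atan2(√a, √(1-a))=1.890367085; dist=6371·c=12043.529 ≈ 12043.5 km; running total=38709.4 km
Leg 5 bearing: y=sinΔλ·cosφ2=0.67964842, x=cosφ1·sinφ2-sinφ1·cosφ2·cosΔλ=0.66285904; θ=atan2(y, x)=45.7165° ≈ 45.7°
Leg 6: φ1=0.3399151, φ2=-0.5906404, Δφ=-0.9305555, Δλ=4.3693899 rad; a=sin²(Δφ/2)+cosφ1·cosφ2·sin²(Δλ/2)=0.7245127651; c=2·atan2(√a, √(1-a))=2.036470769; dist=6371·c=12974.355 ≈ 12974.4 km; running total=51683.8 km
Leg 6 bearing: y=sinΔλ·cosφ2=-0.78220293, x=cosφ1·sinφ2-sinφ1·cosφ2·cosΔλ=-0.43189657; θ=atan2(y, x)=-118.9055° <0 so +360° → 241.0945° ≈ 241.1°
Leg 7: φ1=-0.5906404, φ2=0.2573924, Δφ=0.8480328, Δλ=-2.9432691 rad; a=sin²(Δφ/2)+cosφ1·cosφ2·sin²(Δλ/2)=0.9646201684; c=2·atan2(√a, √(1-a))=2.763147770; dist=6371·c=17604.014 ≈ 17604.0 km; running total=69287.8 km
Leg 7 bearing: y=sinΔλ·cosφ2=-0.19053536, x=cosφ1·sinφ2-sinφ1·cosφ2·cosΔλ=-0.31655753; θ=atan2(y, x)=-148.9563° <0 so +360° → 211.0437° ≈ 211.0°

Leg 1: dist=554.0 km, bearing=308.6°
Leg 2: dist=7479.5 km, bearing=278.3°
Leg 3: dist=10921.6 km, bearing=5.8°
Leg 4: dist=7710.8 km, bearing=49.4°
Leg 5: dist=12043.5 km, bearing=45.7°
Leg 6: dist=12974.4 km, bearing=241.1°
Leg 7: dist=17604.0 km, bearing=211.0°
Total: 69287.8 km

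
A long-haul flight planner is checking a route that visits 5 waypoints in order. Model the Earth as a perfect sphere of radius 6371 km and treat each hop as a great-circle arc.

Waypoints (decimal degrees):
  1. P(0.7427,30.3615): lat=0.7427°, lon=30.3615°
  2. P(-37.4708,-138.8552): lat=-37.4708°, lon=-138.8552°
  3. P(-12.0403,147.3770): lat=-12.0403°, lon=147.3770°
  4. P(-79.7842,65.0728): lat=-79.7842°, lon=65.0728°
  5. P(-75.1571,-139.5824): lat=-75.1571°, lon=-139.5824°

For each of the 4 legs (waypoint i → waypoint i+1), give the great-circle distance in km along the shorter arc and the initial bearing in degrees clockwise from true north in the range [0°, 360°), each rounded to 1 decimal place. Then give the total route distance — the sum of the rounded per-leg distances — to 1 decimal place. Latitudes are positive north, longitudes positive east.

Leg 1: φ1=0.0129626, φ2=-0.6539888, Δφ=-0.6669514, Δλ=-2.9533886 rad; a=sin²(Δφ/2)+cosφ1·cosφ2·sin²(Δλ/2)=0.8937344894; c=2·atan2(√a, √(1-a))=2.477488045; dist=6371·c=15784.076 ≈ 15784.1 km; running total=15784.1 km
Leg 1 bearing: y=sinΔλ·cosφ2=-0.14849047, x=cosφ1·sinφ2-sinφ1·cosφ2·cosΔλ=-0.59819996; θ=atan2(y, x)=-166.0593° <0 so +360° → 193.9407° ≈ 193.9°
Leg 2: φ1=-0.6539888, φ2=-0.2101429, Δφ=0.4438460, Δλ=4.9956943 rad; a=sin²(Δφ/2)+cosφ1·cosφ2·sin²(Δλ/2)=0.3280620632; c=2·atan2(√a, √(1-a))=1.219754938; dist=6371·c=7771.059 ≈ 7771.1 km; running total=23555.2 km
Leg 2 bearing: y=sinΔλ·cosφ2=-0.93901481, x=cosφ1·sinφ2-sinφ1·cosφ2·cosΔλ=0.00075557; θ=atan2(y, x)=-89.9539° <0 so +360° → 270.0461° ≈ 270.0°
Leg 3: φ1=-0.2101429, φ2=-1.3924970, Δφ=-1.1823541, Δλ=-1.4364793 rad; a=sin²(Δφ/2)+cosφ1·cosφ2·sin²(Δλ/2)=0.3857397207; c=2·atan2(√a, √(1-a))=1.340238569; dist=6371·c=8538.660 ≈ 8538.7 km; running total=32093.9 km
Leg 3 bearing: y=sinΔλ·cosφ2=-0.17575869, x=cosφ1·sinφ2-sinφ1·cosφ2·cosΔλ=-0.95754229; θ=atan2(y, x)=-169.5990° <0 so +360° → 190.4010° ≈ 190.4°
Leg 4: φ1=-1.3924970, φ2=-1.3117389, Δφ=0.0807581, Δλ=-3.5719071 rad; a=sin²(Δφ/2)+cosφ1·cosφ2·sin²(Δλ/2)=0.0449918628; c=2·atan2(√a, √(1-a))=0.427473011; dist=6371·c=2723.431 ≈ 2723.4 km; running total=34817.3 km
Leg 4 bearing: y=sinΔλ·cosφ2=0.10686283, x=cosφ1·sinφ2-sinφ1·cosφ2·cosΔλ=-0.40056300; θ=atan2(y, x)=165.0624° ≈ 165.1°

Leg 1: dist=15784.1 km, bearing=193.9°
Leg 2: dist=7771.1 km, bearing=270.0°
Leg 3: dist=8538.7 km, bearing=190.4°
Leg 4: dist=2723.4 km, bearing=165.1°
Total: 34817.3 km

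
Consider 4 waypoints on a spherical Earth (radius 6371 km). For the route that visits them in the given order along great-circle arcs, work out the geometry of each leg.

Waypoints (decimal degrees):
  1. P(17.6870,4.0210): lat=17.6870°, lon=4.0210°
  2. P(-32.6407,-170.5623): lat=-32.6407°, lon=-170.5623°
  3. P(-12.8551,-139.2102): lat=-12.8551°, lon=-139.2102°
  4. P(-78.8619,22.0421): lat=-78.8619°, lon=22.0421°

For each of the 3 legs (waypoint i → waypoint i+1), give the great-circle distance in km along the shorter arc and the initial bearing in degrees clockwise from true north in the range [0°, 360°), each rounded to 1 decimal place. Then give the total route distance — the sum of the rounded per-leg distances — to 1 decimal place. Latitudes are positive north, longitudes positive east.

Leg 1: φ1=0.3086964, φ2=-0.5696877, Δφ=-0.8783841, Δλ=-3.0470534 rad; a=sin²(Δφ/2)+cosφ1·cosφ2·sin²(Δλ/2)=0.9812760690; c=2·atan2(√a, √(1-a))=2.867060513; dist=6371·c=18266.043 ≈ 18266.0 km; running total=18266.0 km
Leg 1 bearing: y=sinΔλ·cosφ2=-0.07949008, x=cosφ1·sinφ2-sinφ1·cosφ2·cosΔλ=-0.25918084; θ=atan2(y, x)=-162.9494° <0 so +360° → 197.0506° ≈ 197.1°
Leg 2: φ1=-0.5696877, φ2=-0.2243638, Δφ=0.3453239, Δλ=0.5471974 rad; a=sin²(Δφ/2)+cosφ1·cosφ2·sin²(Δλ/2)=0.0894531323; c=2·atan2(√a, √(1-a))=0.607471774; dist=6371·c=3870.203 ≈ 3870.2 km; running total=22136.2 km
Leg 2 bearing: y=sinΔλ·cosφ2=0.50725509, x=cosφ1·sinφ2-sinφ1·cosφ2·cosΔλ=0.26171998; θ=atan2(y, x)=62.7084° ≈ 62.7°
Leg 3: φ1=-0.2243638, φ2=-1.3763998, Δφ=-1.1520360, Δλ=2.8143836 rad; a=sin²(Δφ/2)+cosφ1·cosφ2·sin²(Δλ/2)=0.4800224099; c=2·atan2(√a, √(1-a))=1.530830508; dist=6371·c=9752.921 ≈ 9752.9 km; running total=31889.1 km
Leg 3 bearing: y=sinΔλ·cosφ2=0.06208655, x=cosφ1·sinφ2-sinφ1·cosφ2·cosΔλ=-0.99727070; θ=atan2(y, x)=176.4376° ≈ 176.4°

Leg 1: dist=18266.0 km, bearing=197.1°
Leg 2: dist=3870.2 km, bearing=62.7°
Leg 3: dist=9752.9 km, bearing=176.4°
Total: 31889.1 km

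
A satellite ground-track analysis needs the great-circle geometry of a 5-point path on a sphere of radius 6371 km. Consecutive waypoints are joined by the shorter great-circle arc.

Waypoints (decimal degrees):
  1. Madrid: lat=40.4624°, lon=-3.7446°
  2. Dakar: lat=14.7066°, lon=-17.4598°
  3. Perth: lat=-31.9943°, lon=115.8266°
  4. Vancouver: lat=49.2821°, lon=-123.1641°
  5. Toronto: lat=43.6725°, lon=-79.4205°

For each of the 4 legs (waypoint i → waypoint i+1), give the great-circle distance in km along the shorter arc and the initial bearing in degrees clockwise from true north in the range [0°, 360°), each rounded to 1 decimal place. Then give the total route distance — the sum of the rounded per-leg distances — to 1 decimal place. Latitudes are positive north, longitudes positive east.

Leg 1: φ1=0.7062021, φ2=0.2566786, Δφ=-0.4495235, Δλ=-0.2393754 rad; a=sin²(Δφ/2)+cosφ1·cosφ2·sin²(Δλ/2)=0.0601645901; c=2·atan2(√a, √(1-a))=0.495626731; dist=6371·c=3157.638 ≈ 3157.6 km; running total=3157.6 km
Leg 1 bearing: y=sinΔλ·cosφ2=-0.22932827, x=cosφ1·sinφ2-sinφ1·cosφ2·cosΔλ=-0.41663869; θ=atan2(y, x)=-151.1705° <0 so +360° → 208.8295° ≈ 208.8°
Leg 2: φ1=0.2566786, φ2=-0.5584059, Δφ=-0.8150845, Δλ=2.3262865 rad; a=sin²(Δφ/2)+cosφ1·cosφ2·sin²(Δλ/2)=0.8484773669; c=2·atan2(√a, √(1-a))=2.341938460; dist=6371·c=14920.490 ≈ 14920.5 km; running total=18078.1 km
Leg 2 bearing: y=sinΔλ·cosφ2=0.61736271, x=cosφ1·sinφ2-sinφ1·cosφ2·cosΔλ=-0.36485255; θ=atan2(y, x)=120.5825° ≈ 120.6°
Leg 3: φ1=-0.5584059, φ2=0.8601349, Δφ=1.4185408, Δλ=-4.1711746 rad; a=sin²(Δφ/2)+cosφ1·cosφ2·sin²(Δλ/2)=0.8432989038; c=2·atan2(√a, √(1-a))=2.327595448; dist=6371·c=14829.111 ≈ 14829.1 km; running total=32907.2 km
Leg 3 bearing: y=sinΔλ·cosφ2=0.55910588, x=cosφ1·sinφ2-sinφ1·cosφ2·cosΔλ=0.46474086; θ=atan2(y, x)=50.2659° ≈ 50.3°
Leg 4: φ1=0.8601349, φ2=0.7622289, Δφ=-0.0979060, Δλ=0.7634698 rad; a=sin²(Δφ/2)+cosφ1·cosφ2·sin²(Δλ/2)=0.0678752097; c=2·atan2(√a, √(1-a))=0.527139572; dist=6371·c=3358.406 ≈ 3358.4 km; running total=36265.6 km
Leg 4 bearing: y=sinΔλ·cosφ2=0.50011210, x=cosφ1·sinφ2-sinφ1·cosφ2·cosΔλ=0.05441091; θ=atan2(y, x)=83.7908° ≈ 83.8°

Leg 1: dist=3157.6 km, bearing=208.8°
Leg 2: dist=14920.5 km, bearing=120.6°
Leg 3: dist=14829.1 km, bearing=50.3°
Leg 4: dist=3358.4 km, bearing=83.8°
Total: 36265.6 km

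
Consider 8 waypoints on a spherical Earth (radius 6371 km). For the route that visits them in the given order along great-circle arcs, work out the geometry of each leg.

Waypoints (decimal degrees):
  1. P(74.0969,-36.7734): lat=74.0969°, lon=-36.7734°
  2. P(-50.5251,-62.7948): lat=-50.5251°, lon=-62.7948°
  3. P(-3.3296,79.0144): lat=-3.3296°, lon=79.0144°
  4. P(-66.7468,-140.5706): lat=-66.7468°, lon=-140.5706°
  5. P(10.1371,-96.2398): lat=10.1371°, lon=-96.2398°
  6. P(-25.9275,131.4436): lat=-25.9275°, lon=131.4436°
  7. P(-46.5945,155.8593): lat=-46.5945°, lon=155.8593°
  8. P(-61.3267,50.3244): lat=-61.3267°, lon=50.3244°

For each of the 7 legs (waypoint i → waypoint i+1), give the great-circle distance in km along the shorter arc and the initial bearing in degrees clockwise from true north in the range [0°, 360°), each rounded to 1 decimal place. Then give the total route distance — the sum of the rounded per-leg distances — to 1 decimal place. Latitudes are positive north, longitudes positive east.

Leg 1: dist=13995.1 km, bearing=200.1°
Leg 2: dist=13009.8 km, bearing=136.2°
Leg 3: dist=11619.9 km, bearing=164.9°
Leg 4: dist=9265.0 km, bearing=43.8°
Leg 5: dist=14710.7 km, bearing=244.0°
Leg 6: dist=3148.1 km, bearing=143.2°
Leg 7: dist=6304.1 km, bearing=213.6°
Total: 72052.7 km

Leg 1: φ1=1.2932349, φ2=-0.8818293, Δφ=-2.1750642, Δλ=-0.4541591 rad; a=sin²(Δφ/2)+cosφ1·cosφ2·sin²(Δλ/2)=0.7929091849; c=2·atan2(√a, √(1-a))=2.196685798; dist=6371·c=13995.085 ≈ 13995.1 km; running total=13995.1 km
Leg 1 bearing: y=sinΔλ·cosφ2=-0.27890353, x=cosφ1·sinφ2-sinφ1·cosφ2·cosΔλ=-0.76093998; θ=atan2(y, x)=-159.8709° <0 so +360° → 200.1291° ≈ 200.1°
Leg 2: φ1=-0.8818293, φ2=-0.0581125, Δφ=0.8237169, Δλ=2.4750374 rad; a=sin²(Δφ/2)+cosφ1·cosφ2·sin²(Δλ/2)=0.7269942285; c=2·atan2(√a, √(1-a))=2.042032932; dist=6371·c=13009.792 ≈ 13009.8 km; running total=27004.9 km
Leg 2 bearing: y=sinΔλ·cosφ2=0.61723851, x=cosφ1·sinφ2-sinφ1·cosφ2·cosΔλ=-0.64258159; θ=atan2(y, x)=136.1524° ≈ 136.2°
Leg 3: φ1=-0.0581125, φ2=-1.1649514, Δφ=-1.1068389, Δλ=-3.8324812 rad; a=sin²(Δφ/2)+cosφ1·cosφ2·sin²(Δλ/2)=0.6251926296; c=2·atan2(√a, √(1-a))=1.823874496; dist=6371·c=11619.904 ≈ 11619.9 km; running total=38624.8 km
Leg 3 bearing: y=sinΔλ·cosφ2=0.25157227, x=cosφ1·sinφ2-sinφ1·cosφ2·cosΔλ=-0.93488963; θ=atan2(y, x)=164.9389° ≈ 164.9°
Leg 4: φ1=-1.1649514, φ2=0.1769258, Δφ=1.3418772, Δλ=0.7737184 rad; a=sin²(Δφ/2)+cosφ1·cosφ2·sin²(Δλ/2)=0.4418559601; c=2·atan2(√a, √(1-a))=1.454244547; dist=6371·c=9264.992 ≈ 9265.0 km; running total=47889.8 km
Leg 4 bearing: y=sinΔλ·cosφ2=0.68789124, x=cosφ1·sinφ2-sinφ1·cosφ2·cosΔλ=0.71643752; θ=atan2(y, x)=43.8355° ≈ 43.8°
Leg 5: φ1=0.1769258, φ2=-0.4525202, Δφ=-0.6294460, Δλ=3.9738250 rad; a=sin²(Δφ/2)+cosφ1·cosφ2·sin²(Δλ/2)=0.8364842138; c=2·atan2(√a, √(1-a))=2.309010997; dist=6371·c=14710.709 ≈ 14710.7 km; running total=62600.5 km
Leg 5 bearing: y=sinΔλ·cosφ2=-0.66501037, x=cosφ1·sinφ2-sinφ1·cosφ2·cosΔλ=-0.32384363; θ=atan2(y, x)=-115.9649° <0 so +360° → 244.0351° ≈ 244.0°
Leg 6: φ1=-0.4525202, φ2=-0.8132274, Δφ=-0.3607072, Δλ=0.4261344 rad; a=sin²(Δφ/2)+cosφ1·cosφ2·sin²(Δλ/2)=0.0598097164; c=2·atan2(√a, √(1-a))=0.494132292; dist=6371·c=3148.117 ≈ 3148.1 km; running total=65748.6 km
Leg 6 bearing: y=sinΔλ·cosφ2=0.28403917, x=cosφ1·sinφ2-sinφ1·cosφ2·cosΔλ=-0.37980496; θ=atan2(y, x)=143.2088° ≈ 143.2°
Leg 7: φ1=-0.8132274, φ2=-1.0703528, Δφ=-0.2571254, Δλ=-1.8419315 rad; a=sin²(Δφ/2)+cosφ1·cosφ2·sin²(Δλ/2)=0.2254436692; c=2·atan2(√a, √(1-a))=0.989494189; dist=6371·c=6304.067 ≈ 6304.1 km; running total=72052.7 km
Leg 7 bearing: y=sinΔλ·cosφ2=-0.46228586, x=cosφ1·sinφ2-sinφ1·cosφ2·cosΔλ=-0.69625216; θ=atan2(y, x)=-146.4173° <0 so +360° → 213.5827° ≈ 213.6°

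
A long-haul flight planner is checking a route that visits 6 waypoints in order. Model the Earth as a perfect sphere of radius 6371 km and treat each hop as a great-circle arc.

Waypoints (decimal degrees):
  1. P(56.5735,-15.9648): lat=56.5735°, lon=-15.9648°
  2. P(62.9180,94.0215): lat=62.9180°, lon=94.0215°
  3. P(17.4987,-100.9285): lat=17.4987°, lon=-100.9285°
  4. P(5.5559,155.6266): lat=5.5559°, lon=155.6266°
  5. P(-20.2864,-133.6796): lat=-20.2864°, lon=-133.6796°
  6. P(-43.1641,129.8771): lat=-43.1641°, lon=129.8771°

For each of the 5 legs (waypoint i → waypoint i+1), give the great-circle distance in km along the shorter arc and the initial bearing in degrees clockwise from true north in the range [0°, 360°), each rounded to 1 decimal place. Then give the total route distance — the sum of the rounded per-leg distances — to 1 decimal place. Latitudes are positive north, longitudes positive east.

Leg 1: dist=5437.5 km, bearing=34.6°
Leg 2: dist=10978.3 km, bearing=14.4°
Leg 3: dist=11235.8 km, bearing=279.5°
Leg 4: dist=8232.1 km, bearing=113.0°
Leg 5: dist=8981.2 km, bearing=227.2°
Total: 44864.9 km

Leg 1: φ1=0.9873938, φ2=1.0981263, Δφ=0.1107324, Δλ=1.9196231 rad; a=sin²(Δφ/2)+cosφ1·cosφ2·sin²(Δλ/2)=0.1713170588; c=2·atan2(√a, √(1-a))=0.853478430; dist=6371·c=5437.511 ≈ 5437.5 km; running total=5437.5 km
Leg 1 bearing: y=sinΔλ·cosφ2=0.42784658, x=cosφ1·sinφ2-sinφ1·cosφ2·cosΔλ=0.62033652; θ=atan2(y, x)=34.5941° ≈ 34.6°
Leg 2: φ1=1.0981263, φ2=0.3054099, Δφ=-0.7927163, Δλ=-3.4025194 rad; a=sin²(Δφ/2)+cosφ1·cosφ2·sin²(Δλ/2)=0.5758921738; c=2·atan2(√a, √(1-a))=1.723169614; dist=6371·c=10978.314 ≈ 10978.3 km; running total=16415.8 km
Leg 2 bearing: y=sinΔλ·cosφ2=0.24603786, x=cosφ1·sinφ2-sinφ1·cosφ2·cosΔλ=0.95730188; θ=atan2(y, x)=14.4137° ≈ 14.4°
Leg 3: φ1=0.3054099, φ2=0.0969687, Δφ=-0.2084412, Δλ=4.4777312 rad; a=sin²(Δφ/2)+cosφ1·cosφ2·sin²(Δλ/2)=0.5957987138; c=2·atan2(√a, √(1-a))=1.763585796; dist=6371·c=11235.805 ≈ 11235.8 km; running total=27651.6 km
Leg 3 bearing: y=sinΔλ·cosφ2=-0.96802493, x=cosφ1·sinφ2-sinφ1·cosφ2·cosΔλ=0.16192022; θ=atan2(y, x)=-80.5041° <0 so +360° → 279.4959° ≈ 279.5°
Leg 4: φ1=0.0969687, φ2=-0.3540645, Δφ=-0.4510332, Δλ=-5.0493457 rad; a=sin²(Δφ/2)+cosφ1·cosφ2·sin²(Δλ/2)=0.3624578477; c=2·atan2(√a, √(1-a))=1.292118938; dist=6371·c=8232.090 ≈ 8232.1 km; running total=35883.7 km
Leg 4 bearing: y=sinΔλ·cosφ2=0.88522461, x=cosφ1·sinφ2-sinφ1·cosφ2·cosΔλ=-0.37510799; θ=atan2(y, x)=112.9645° ≈ 113.0°
Leg 5: φ1=-0.3540645, φ2=-0.7533557, Δφ=-0.3992912, Δλ=4.5999322 rad; a=sin²(Δφ/2)+cosφ1·cosφ2·sin²(Δλ/2)=0.4197963488; c=2·atan2(√a, √(1-a))=1.409693042; dist=6371·c=8981.154 ≈ 8981.2 km; running total=44864.9 km
Leg 5 bearing: y=sinΔλ·cosφ2=-0.72479009, x=cosφ1·sinφ2-sinφ1·cosφ2·cosΔλ=-0.67003644; θ=atan2(y, x)=-132.7520° <0 so +360° → 227.2480° ≈ 227.2°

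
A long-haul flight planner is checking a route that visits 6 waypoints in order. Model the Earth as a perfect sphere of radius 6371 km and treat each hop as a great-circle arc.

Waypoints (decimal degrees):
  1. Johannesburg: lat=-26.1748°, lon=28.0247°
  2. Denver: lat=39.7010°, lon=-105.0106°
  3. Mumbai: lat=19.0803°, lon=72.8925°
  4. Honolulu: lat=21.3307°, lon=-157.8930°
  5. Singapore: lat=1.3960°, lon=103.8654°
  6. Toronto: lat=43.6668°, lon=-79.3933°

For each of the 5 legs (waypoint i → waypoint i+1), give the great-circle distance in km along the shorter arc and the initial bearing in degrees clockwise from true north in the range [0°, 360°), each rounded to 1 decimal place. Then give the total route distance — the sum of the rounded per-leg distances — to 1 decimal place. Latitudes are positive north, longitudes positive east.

Leg 1: dist=15439.5 km, bearing=301.3°
Leg 2: dist=13475.3 km, bearing=2.3°
Leg 3: dist=12893.5 km, bearing=53.4°
Leg 4: dist=10803.6 km, bearing=274.3°
Leg 5: dist=14993.8 km, bearing=3.3°
Total: 67605.7 km

Leg 1: φ1=-0.4568364, φ2=0.6929132, Δφ=1.1497496, Δλ=-2.3219040 rad; a=sin²(Δφ/2)+cosφ1·cosφ2·sin²(Δλ/2)=0.8764986528; c=2·atan2(√a, √(1-a))=2.423401624; dist=6371·c=15439.492 ≈ 15439.5 km; running total=15439.5 km
Leg 1 bearing: y=sinΔλ·cosφ2=-0.56237167, x=cosφ1·sinφ2-sinφ1·cosφ2·cosΔλ=0.34166235; θ=atan2(y, x)=-58.7197° <0 so +360° → 301.2803° ≈ 301.3°
Leg 2: φ1=0.6929132, φ2=0.3330141, Δφ=-0.3598991, Δλ=3.1049948 rad; a=sin²(Δφ/2)+cosφ1·cosφ2·sin²(Δλ/2)=0.7589096277; c=2·atan2(√a, √(1-a))=2.115096188; dist=6371·c=13475.278 ≈ 13475.3 km; running total=28914.8 km
Leg 2 bearing: y=sinΔλ·cosφ2=0.03457945, x=cosφ1·sinφ2-sinφ1·cosφ2·cosΔλ=0.85479090; θ=atan2(y, x)=2.3166° ≈ 2.3°
Leg 3: φ1=0.3330141, φ2=0.3722909, Δφ=0.0392769, Δλ=-4.0279668 rad; a=sin²(Δφ/2)+cosφ1·cosφ2·sin²(Δλ/2)=0.7188270223; c=2·atan2(√a, √(1-a))=2.023784238; dist=6371·c=12893.529 ≈ 12893.5 km; running total=41808.3 km
Leg 3 bearing: y=sinΔλ·cosφ2=0.72170903, x=cosφ1·sinφ2-sinφ1·cosφ2·cosΔλ=0.53627886; θ=atan2(y, x)=53.3851° ≈ 53.4°
Leg 4: φ1=0.3722909, φ2=0.0243648, Δφ=-0.3479262, Δλ=4.5685459 rad; a=sin²(Δφ/2)+cosφ1·cosφ2·sin²(Δλ/2)=0.5623131285; c=2·atan2(√a, √(1-a))=1.695747469; dist=6371·c=10803.607 ≈ 10803.6 km; running total=52611.9 km
Leg 4 bearing: y=sinΔλ·cosφ2=-0.98937867, x=cosφ1·sinφ2-sinφ1·cosφ2·cosΔλ=0.07482072; θ=atan2(y, x)=-85.6753° <0 so +360° → 274.3247° ≈ 274.3°
Leg 5: φ1=0.0243648, φ2=0.7621294, Δφ=0.7377646, Δλ=-3.1984677 rad; a=sin²(Δφ/2)+cosφ1·cosφ2·sin²(Δλ/2)=0.8525810096; c=2·atan2(√a, √(1-a))=2.353447950; dist=6371·c=14993.817 ≈ 14993.8 km; running total=67605.7 km
Leg 5 bearing: y=sinΔλ·cosφ2=0.04111937, x=cosφ1·sinφ2-sinφ1·cosφ2·cosΔλ=0.70785290; θ=atan2(y, x)=3.3246° ≈ 3.3°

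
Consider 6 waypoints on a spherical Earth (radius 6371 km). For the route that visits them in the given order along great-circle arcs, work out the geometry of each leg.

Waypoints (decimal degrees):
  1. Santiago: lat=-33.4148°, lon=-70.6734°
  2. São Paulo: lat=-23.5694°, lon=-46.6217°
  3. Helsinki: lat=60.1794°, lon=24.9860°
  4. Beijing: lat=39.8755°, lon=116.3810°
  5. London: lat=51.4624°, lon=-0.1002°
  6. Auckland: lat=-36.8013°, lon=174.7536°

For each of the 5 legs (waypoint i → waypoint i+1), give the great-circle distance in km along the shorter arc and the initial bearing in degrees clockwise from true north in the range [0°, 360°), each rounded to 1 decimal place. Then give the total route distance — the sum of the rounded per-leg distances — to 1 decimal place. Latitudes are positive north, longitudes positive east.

Leg 1: φ1=-0.5831983, φ2=-0.4113636, Δφ=0.1718346, Δλ=0.4197814 rad; a=sin²(Δφ/2)+cosφ1·cosφ2·sin²(Δλ/2)=0.0405761318; c=2·atan2(√a, √(1-a))=0.405645830; dist=6371·c=2584.370 ≈ 2584.4 km; running total=2584.4 km
Leg 1 bearing: y=sinΔλ·cosφ2=0.37356062, x=cosφ1·sinφ2-sinφ1·cosφ2·cosΔλ=0.12716643; θ=atan2(y, x)=71.2005° ≈ 71.2°
Leg 2: φ1=-0.4113636, φ2=1.0503287, Δφ=1.4616923, Δλ=1.2497901 rad; a=sin²(Δφ/2)+cosφ1·cosφ2·sin²(Δλ/2)=0.6015489874; c=2·atan2(√a, √(1-a))=1.775317131; dist=6371·c=11310.545 ≈ 11310.5 km; running total=13894.9 km
Leg 2 bearing: y=sinΔλ·cosφ2=0.47188377, x=cosφ1·sinφ2-sinφ1·cosφ2·cosΔλ=0.85794925; θ=atan2(y, x)=28.8114° ≈ 28.8°
Leg 3: φ1=1.0503287, φ2=0.6959588, Δφ=-0.3543699, Δλ=1.5951437 rad; a=sin²(Δφ/2)+cosφ1·cosφ2·sin²(Δλ/2)=0.2265312010; c=2·atan2(√a, √(1-a))=0.992094505; dist=6371·c=6320.634 ≈ 6320.6 km; running total=20215.5 km
Leg 3 bearing: y=sinΔλ·cosφ2=0.76721191, x=cosφ1·sinφ2-sinφ1·cosφ2·cosΔλ=0.33503006; θ=atan2(y, x)=66.4098° ≈ 66.4°
Leg 4: φ1=0.6959588, φ2=0.8981883, Δφ=0.2022296, Δλ=-2.0329805 rad; a=sin²(Δφ/2)+cosφ1·cosφ2·sin²(Δλ/2)=0.3558590147; c=2·atan2(√a, √(1-a))=1.278364176; dist=6371·c=8144.458 ≈ 8144.5 km; running total=28360.0 km
Leg 4 bearing: y=sinΔλ·cosφ2=-0.55766043, x=cosφ1·sinφ2-sinφ1·cosφ2·cosΔλ=0.77840115; θ=atan2(y, x)=-35.6185° <0 so +360° → 324.3815° ≈ 324.4°
Leg 5: φ1=0.8981883, φ2=-0.6423039, Δφ=-1.5404922, Δλ=3.0517745 rad; a=sin²(Δφ/2)+cosφ1·cosφ2·sin²(Δλ/2)=0.9827144510; c=2·atan2(√a, √(1-a))=2.877880126; dist=6371·c=18334.974 ≈ 18335.0 km; running total=46695.0 km
Leg 5 bearing: y=sinΔλ·cosφ2=0.07182232, x=cosφ1·sinφ2-sinφ1·cosφ2·cosΔλ=0.25057652; θ=atan2(y, x)=15.9938° ≈ 16.0°

Leg 1: dist=2584.4 km, bearing=71.2°
Leg 2: dist=11310.5 km, bearing=28.8°
Leg 3: dist=6320.6 km, bearing=66.4°
Leg 4: dist=8144.5 km, bearing=324.4°
Leg 5: dist=18335.0 km, bearing=16.0°
Total: 46695.0 km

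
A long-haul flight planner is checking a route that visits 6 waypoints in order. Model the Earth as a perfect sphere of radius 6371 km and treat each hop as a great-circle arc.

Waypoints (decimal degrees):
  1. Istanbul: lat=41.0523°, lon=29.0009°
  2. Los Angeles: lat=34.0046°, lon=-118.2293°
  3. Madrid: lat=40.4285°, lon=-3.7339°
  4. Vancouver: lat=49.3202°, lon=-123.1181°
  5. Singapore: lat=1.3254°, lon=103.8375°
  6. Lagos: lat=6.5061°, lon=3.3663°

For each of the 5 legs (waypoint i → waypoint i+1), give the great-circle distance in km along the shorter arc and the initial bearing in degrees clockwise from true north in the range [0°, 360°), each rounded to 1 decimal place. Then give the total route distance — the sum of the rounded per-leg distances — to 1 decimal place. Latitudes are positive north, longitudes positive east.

Leg 1: φ1=0.7164978, φ2=0.5934922, Δφ=-0.1230056, Δλ=-2.5696517 rad; a=sin²(Δφ/2)+cosφ1·cosφ2·sin²(Δλ/2)=0.5791839911; c=2·atan2(√a, √(1-a))=1.729833883; dist=6371·c=11020.772 ≈ 11020.8 km; running total=11020.8 km
Leg 1 bearing: y=sinΔλ·cosφ2=-0.44870479, x=cosφ1·sinφ2-sinφ1·cosφ2·cosΔλ=0.87953601; θ=atan2(y, x)=-27.0289° <0 so +360° → 332.9711° ≈ 333.0°
Leg 2: φ1=0.5934922, φ2=0.7056104, Δφ=0.1121182, Δλ=1.9983217 rad; a=sin²(Δφ/2)+cosφ1·cosφ2·sin²(Δλ/2)=0.4494819511; c=2·atan2(√a, √(1-a))=1.469587534; dist=6371·c=9362.742 ≈ 9362.7 km; running total=20383.5 km
Leg 2 bearing: y=sinΔλ·cosφ2=0.69270226, x=cosφ1·sinφ2-sinφ1·cosφ2·cosΔλ=0.71411153; θ=atan2(y, x)=44.1281° ≈ 44.1°
Leg 3: φ1=0.7056104, φ2=0.8607999, Δφ=0.1551894, Δλ=-2.0836474 rad; a=sin²(Δφ/2)+cosφ1·cosφ2·sin²(Δλ/2)=0.3758306513; c=2·atan2(√a, √(1-a))=1.319831478; dist=6371·c=8408.646 ≈ 8408.6 km; running total=28792.1 km
Leg 3 bearing: y=sinΔλ·cosφ2=-0.56797246, x=cosφ1·sinφ2-sinφ1·cosφ2·cosΔλ=0.78468795; θ=atan2(y, x)=-35.8978° <0 so +360° → 324.1022° ≈ 324.1°
Leg 4: φ1=0.8607999, φ2=0.0231326, Δφ=-0.8376673, Δλ=3.9611225 rad; a=sin²(Δφ/2)+cosφ1·cosφ2·sin²(Δλ/2)=0.7136283063; c=2·atan2(√a, √(1-a))=2.012252638; dist=6371·c=12820.062 ≈ 12820.1 km; running total=41612.2 km
Leg 4 bearing: y=sinΔλ·cosφ2=-0.73062945, x=cosφ1·sinφ2-sinφ1·cosφ2·cosΔλ=0.53257149; θ=atan2(y, x)=-53.9109° <0 so +360° → 306.0891° ≈ 306.1°
Leg 5: φ1=0.0231326, φ2=0.1135529, Δφ=0.0904203, Δλ=-1.7535532 rad; a=sin²(Δφ/2)+cosφ1·cosφ2·sin²(Δλ/2)=0.5889508030; c=2·atan2(√a, √(1-a))=1.749649956; dist=6371·c=11147.020 ≈ 11147.0 km; running total=52759.2 km
Leg 5 bearing: y=sinΔλ·cosφ2=-0.97701344, x=cosφ1·sinφ2-sinφ1·cosφ2·cosΔλ=0.11745538; θ=atan2(y, x)=-83.1449° <0 so +360° → 276.8551° ≈ 276.9°

Leg 1: dist=11020.8 km, bearing=333.0°
Leg 2: dist=9362.7 km, bearing=44.1°
Leg 3: dist=8408.6 km, bearing=324.1°
Leg 4: dist=12820.1 km, bearing=306.1°
Leg 5: dist=11147.0 km, bearing=276.9°
Total: 52759.2 km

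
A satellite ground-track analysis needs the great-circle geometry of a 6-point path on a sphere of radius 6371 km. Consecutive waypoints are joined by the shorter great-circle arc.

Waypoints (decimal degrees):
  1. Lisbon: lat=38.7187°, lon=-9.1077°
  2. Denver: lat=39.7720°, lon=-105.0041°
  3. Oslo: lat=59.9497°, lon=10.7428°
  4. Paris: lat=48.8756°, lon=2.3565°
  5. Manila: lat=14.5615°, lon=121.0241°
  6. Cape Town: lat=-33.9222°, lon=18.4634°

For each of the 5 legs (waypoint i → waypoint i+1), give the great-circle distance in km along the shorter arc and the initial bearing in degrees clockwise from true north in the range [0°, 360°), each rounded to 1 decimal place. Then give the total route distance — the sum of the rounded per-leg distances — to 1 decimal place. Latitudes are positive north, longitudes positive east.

Leg 1: φ1=0.6757688, φ2=0.6941524, Δφ=0.0183836, Δλ=-1.6737079 rad; a=sin²(Δφ/2)+cosφ1·cosφ2·sin²(Δλ/2)=0.3307265139; c=2·atan2(√a, √(1-a))=1.225424074; dist=6371·c=7807.177 ≈ 7807.2 km; running total=7807.2 km
Leg 1 bearing: y=sinΔλ·cosφ2=-0.76452982, x=cosφ1·sinφ2-sinφ1·cosφ2·cosΔλ=0.54852539; θ=atan2(y, x)=-54.3418° <0 so +360° → 305.6582° ≈ 305.7°
Leg 2: φ1=0.6941524, φ2=1.0463197, Δφ=0.3521673, Δλ=2.0201645 rad; a=sin²(Δφ/2)+cosφ1·cosφ2·sin²(Δλ/2)=0.3067232642; c=2·atan2(√a, √(1-a))=1.173904692; dist=6371·c=7478.947 ≈ 7478.9 km; running total=15286.1 km
Leg 2 bearing: y=sinΔλ·cosφ2=0.45104550, x=cosφ1·sinφ2-sinφ1·cosφ2·cosΔλ=0.80444662; θ=atan2(y, x)=29.2789° ≈ 29.3°
Leg 3: φ1=1.0463197, φ2=0.8530401, Δφ=-0.1932795, Δλ=-0.1463685 rad; a=sin²(Δφ/2)+cosφ1·cosφ2·sin²(Δλ/2)=0.0110710245; c=2·atan2(√a, √(1-a))=0.210828113; dist=6371·c=1343.186 ≈ 1343.2 km; running total=16629.3 km
Leg 3 bearing: y=sinΔλ·cosφ2=-0.09592266, x=cosφ1·sinφ2-sinφ1·cosφ2·cosΔλ=-0.18599105; θ=atan2(y, x)=-152.7181° <0 so +360° → 207.2819° ≈ 207.3°
Leg 4: φ1=0.8530401, φ2=0.2541461, Δφ=-0.5988940, Δλ=2.0711403 rad; a=sin²(Δφ/2)+cosφ1·cosφ2·sin²(Δλ/2)=0.5579950959; c=2·atan2(√a, √(1-a))=1.687048189; dist=6371·c=10748.184 ≈ 10748.2 km; running total=27377.5 km
Leg 4 bearing: y=sinΔλ·cosφ2=0.84923347, x=cosφ1·sinφ2-sinφ1·cosφ2·cosΔλ=0.51512018; θ=atan2(y, x)=58.7602° ≈ 58.8°
Leg 5: φ1=0.2541461, φ2=-0.5920541, Δφ=-0.8462002, Δλ=-1.7900219 rad; a=sin²(Δφ/2)+cosφ1·cosφ2·sin²(Δλ/2)=0.6574854293; c=2·atan2(√a, √(1-a))=1.891222277; dist=6371·c=12048.977 ≈ 12049.0 km; running total=39426.5 km
Leg 5 bearing: y=sinΔλ·cosφ2=-0.80993591, x=cosφ1·sinφ2-sinφ1·cosφ2·cosΔλ=-0.49476983; θ=atan2(y, x)=-121.4197° <0 so +360° → 238.5803° ≈ 238.6°

Leg 1: dist=7807.2 km, bearing=305.7°
Leg 2: dist=7478.9 km, bearing=29.3°
Leg 3: dist=1343.2 km, bearing=207.3°
Leg 4: dist=10748.2 km, bearing=58.8°
Leg 5: dist=12049.0 km, bearing=238.6°
Total: 39426.5 km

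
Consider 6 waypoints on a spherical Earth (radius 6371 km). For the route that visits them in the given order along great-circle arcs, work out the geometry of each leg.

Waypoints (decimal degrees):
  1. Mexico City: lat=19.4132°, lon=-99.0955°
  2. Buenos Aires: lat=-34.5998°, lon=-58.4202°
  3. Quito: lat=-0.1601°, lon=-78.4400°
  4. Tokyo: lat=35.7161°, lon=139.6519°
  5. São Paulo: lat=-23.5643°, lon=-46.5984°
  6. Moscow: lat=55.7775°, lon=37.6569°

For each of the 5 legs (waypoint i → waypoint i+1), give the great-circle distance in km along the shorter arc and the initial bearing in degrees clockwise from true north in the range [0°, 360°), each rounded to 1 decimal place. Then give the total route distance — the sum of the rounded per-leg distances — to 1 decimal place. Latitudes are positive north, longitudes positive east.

Leg 1: dist=7385.4 km, bearing=144.2°
Leg 2: dist=4358.4 km, bearing=327.2°
Leg 3: dist=14437.4 km, bearing=319.3°
Leg 4: dist=18535.9 km, bearing=25.7°
Leg 5: dist=11808.7 km, bearing=35.6°
Total: 56525.8 km

Leg 1: φ1=0.3388243, φ2=-0.6038804, Δφ=-0.9427047, Δλ=0.7099179 rad; a=sin²(Δφ/2)+cosφ1·cosφ2·sin²(Δλ/2)=0.2999750299; c=2·atan2(√a, √(1-a))=1.159224991; dist=6371·c=7385.422 ≈ 7385.4 km; running total=7385.4 km
Leg 1 bearing: y=sinΔλ·cosφ2=0.53649813, x=cosφ1·sinφ2-sinφ1·cosφ2·cosΔλ=-0.74305437; θ=atan2(y, x)=144.1701° ≈ 144.2°
Leg 2: φ1=-0.6038804, φ2=-0.0027943, Δφ=0.6010862, Δλ=-0.3494114 rad; a=sin²(Δφ/2)+cosφ1·cosφ2·sin²(Δλ/2)=0.1125083107; c=2·atan2(√a, √(1-a))=0.684107533; dist=6371·c=4358.449 ≈ 4358.4 km; running total=11743.8 km
Leg 2 bearing: y=sinΔλ·cosφ2=-0.34234352, x=cosφ1·sinφ2-sinφ1·cosφ2·cosΔλ=0.53122658; θ=atan2(y, x)=-32.7993° <0 so +360° → 327.2007° ≈ 327.2°
Leg 3: φ1=-0.0027943, φ2=0.6233635, Δφ=0.6261578, Δλ=3.8064217 rad; a=sin²(Δφ/2)+cosφ1·cosφ2·sin²(Δλ/2)=0.8203137191; c=2·atan2(√a, √(1-a))=2.266111449; dist=6371·c=14437.396 ≈ 14437.4 km; running total=26181.2 km
Leg 3 bearing: y=sinΔλ·cosφ2=-0.50089314, x=cosφ1·sinφ2-sinφ1·cosφ2·cosΔλ=0.58198157; θ=atan2(y, x)=-40.7175° <0 so +360° → 319.2825° ≈ 319.3°
Leg 4: φ1=0.6233635, φ2=-0.4112746, Δφ=-1.0346382, Δλ=-3.2506810 rad; a=sin²(Δφ/2)+cosφ1·cosφ2·sin²(Δλ/2)=0.9865847688; c=2·atan2(√a, √(1-a))=2.909423288; dist=6371·c=18535.936 ≈ 18535.9 km; running total=44717.1 km
Leg 4 bearing: y=sinΔλ·cosφ2=0.09979345, x=cosφ1·sinφ2-sinφ1·cosφ2·cosΔλ=0.20732177; θ=atan2(y, x)=25.7036° ≈ 25.7°
Leg 5: φ1=-0.4112746, φ2=0.9735010, Δφ=1.3847756, Δλ=1.4705324 rad; a=sin²(Δφ/2)+cosφ1·cosφ2·sin²(Δλ/2)=0.6394799159; c=2·atan2(√a, √(1-a))=1.853507098; dist=6371·c=11808.694 ≈ 11808.7 km; running total=56525.8 km
Leg 5 bearing: y=sinΔλ·cosφ2=0.55958359, x=cosφ1·sinφ2-sinφ1·cosφ2·cosΔλ=0.78041503; θ=atan2(y, x)=35.6418° ≈ 35.6°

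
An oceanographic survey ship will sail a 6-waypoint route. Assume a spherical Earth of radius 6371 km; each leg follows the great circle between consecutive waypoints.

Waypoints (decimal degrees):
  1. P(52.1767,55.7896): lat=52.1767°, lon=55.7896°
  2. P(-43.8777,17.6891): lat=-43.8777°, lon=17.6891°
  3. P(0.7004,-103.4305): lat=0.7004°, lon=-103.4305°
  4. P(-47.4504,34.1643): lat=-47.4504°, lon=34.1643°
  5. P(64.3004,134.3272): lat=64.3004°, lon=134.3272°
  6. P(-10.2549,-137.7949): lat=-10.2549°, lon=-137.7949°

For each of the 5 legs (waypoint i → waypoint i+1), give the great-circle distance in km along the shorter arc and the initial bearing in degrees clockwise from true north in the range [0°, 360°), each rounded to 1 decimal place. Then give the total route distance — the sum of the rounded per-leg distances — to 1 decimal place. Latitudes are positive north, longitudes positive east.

Leg 1: dist=11288.2 km, bearing=207.0°
Leg 2: dist=12497.7 km, bearing=247.8°
Leg 3: dist=13404.6 km, bearing=148.0°
Leg 4: dist=15088.0 km, bearing=37.7°
Leg 5: dist=10932.1 km, bearing=96.4°
Total: 63210.6 km

Leg 1: φ1=0.9106552, φ2=-0.7658103, Δφ=-1.6764655, Δλ=-0.6649792 rad; a=sin²(Δφ/2)+cosφ1·cosφ2·sin²(Δλ/2)=0.5998278506; c=2·atan2(√a, √(1-a))=1.771802862; dist=6371·c=11288.156 ≈ 11288.2 km; running total=11288.2 km
Leg 1 bearing: y=sinΔλ·cosφ2=-0.44477733, x=cosφ1·sinφ2-sinφ1·cosφ2·cosΔλ=-0.87310408; θ=atan2(y, x)=-153.0048° <0 so +360° → 206.9952° ≈ 207.0°
Leg 2: φ1=-0.7658103, φ2=0.0122243, Δφ=0.7780346, Δλ=-2.1139358 rad; a=sin²(Δφ/2)+cosφ1·cosφ2·sin²(Δλ/2)=0.6904920115; c=2·atan2(√a, √(1-a))=1.961656680; dist=6371·c=12497.715 ≈ 12497.7 km; running total=23785.9 km
Leg 2 bearing: y=sinΔλ·cosφ2=-0.85602637, x=cosφ1·sinφ2-sinφ1·cosφ2·cosΔλ=-0.34938521; θ=atan2(y, x)=-112.2027° <0 so +360° → 247.7973° ≈ 247.8°
Leg 3: φ1=0.0122243, φ2=-0.8281657, Δφ=-0.8403900, Δλ=2.4014823 rad; a=sin²(Δφ/2)+cosφ1·cosφ2·sin²(Δλ/2)=0.7541454736; c=2·atan2(√a, √(1-a))=2.103995417; dist=6371·c=13404.555 ≈ 13404.6 km; running total=37190.5 km
Leg 3 bearing: y=sinΔλ·cosφ2=0.45602761, x=cosφ1·sinφ2-sinφ1·cosφ2·cosΔλ=-0.73053346; θ=atan2(y, x)=148.0260° ≈ 148.0°
Leg 4: φ1=-0.8281657, φ2=1.1222537, Δφ=1.9504194, Δλ=1.7481724 rad; a=sin²(Δφ/2)+cosφ1·cosφ2·sin²(Δλ/2)=0.8577807763; c=2·atan2(√a, √(1-a))=2.368223986; dist=6371·c=15087.955 ≈ 15088.0 km; running total=52278.5 km
Leg 4 bearing: y=sinΔλ·cosφ2=0.42684881, x=cosφ1·sinφ2-sinφ1·cosφ2·cosΔλ=0.55296633; θ=atan2(y, x)=37.6655° ≈ 37.7°
Leg 5: φ1=1.1222537, φ2=-0.1789818, Δφ=-1.3012355, Δλ=-4.7494266 rad; a=sin²(Δφ/2)+cosφ1·cosφ2·sin²(Δλ/2)=0.5723079623; c=2·atan2(√a, √(1-a))=1.715921133; dist=6371·c=10932.134 ≈ 10932.1 km; running total=63210.6 km
Leg 5 bearing: y=sinΔλ·cosφ2=0.98335062, x=cosφ1·sinφ2-sinφ1·cosφ2·cosΔλ=-0.11003544; θ=atan2(y, x)=96.3848° ≈ 96.4°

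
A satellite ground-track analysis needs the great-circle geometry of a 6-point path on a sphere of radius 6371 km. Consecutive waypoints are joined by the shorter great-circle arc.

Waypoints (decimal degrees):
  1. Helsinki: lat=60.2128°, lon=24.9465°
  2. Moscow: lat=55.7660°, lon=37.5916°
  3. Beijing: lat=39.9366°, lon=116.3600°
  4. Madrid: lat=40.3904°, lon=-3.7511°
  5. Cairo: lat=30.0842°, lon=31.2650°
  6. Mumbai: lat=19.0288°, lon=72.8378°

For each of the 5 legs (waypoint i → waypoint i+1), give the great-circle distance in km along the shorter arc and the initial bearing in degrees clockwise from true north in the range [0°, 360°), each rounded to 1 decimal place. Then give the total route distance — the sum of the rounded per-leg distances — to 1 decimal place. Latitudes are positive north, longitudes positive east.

Leg 1: φ1=1.0509116, φ2=0.9733003, Δφ=-0.0776113, Δλ=0.2206986 rad; a=sin²(Δφ/2)+cosφ1·cosφ2·sin²(Δλ/2)=0.0048944981; c=2·atan2(√a, √(1-a))=0.140035772; dist=6371·c=892.168 ≈ 892.2 km; running total=892.2 km
Leg 1 bearing: y=sinΔλ·cosφ2=0.12315386, x=cosφ1·sinφ2-sinφ1·cosφ2·cosΔλ=-0.06569091; θ=atan2(y, x)=118.0757° ≈ 118.1°
Leg 2: φ1=0.9733003, φ2=0.6970252, Δφ=-0.2762751, Δλ=1.3747679 rad; a=sin²(Δφ/2)+cosφ1·cosφ2·sin²(Δλ/2)=0.1926304189; c=2·atan2(√a, √(1-a))=0.908741109; dist=6371·c=5789.590 ≈ 5789.6 km; running total=6681.8 km
Leg 2 bearing: y=sinΔλ·cosφ2=0.75207026, x=cosφ1·sinφ2-sinφ1·cosφ2·cosΔλ=0.23766803; θ=atan2(y, x)=72.4625° ≈ 72.5°
Leg 3: φ1=0.6970252, φ2=0.7049455, Δφ=0.0079203, Δλ=-2.0963342 rad; a=sin²(Δφ/2)+cosφ1·cosφ2·sin²(Δλ/2)=0.4385033139; c=2·atan2(√a, √(1-a))=1.447490730; dist=6371·c=9221.963 ≈ 9222.0 km; running total=15903.8 km
Leg 3 bearing: y=sinΔλ·cosφ2=-0.65886588, x=cosφ1·sinφ2-sinφ1·cosφ2·cosΔλ=0.74213771; θ=atan2(y, x)=-41.5985° <0 so +360° → 318.4015° ≈ 318.4°
Leg 4: φ1=0.7049455, φ2=0.5250683, Δφ=-0.1798771, Δλ=0.6111462 rad; a=sin²(Δφ/2)+cosφ1·cosφ2·sin²(Δλ/2)=0.0677137675; c=2·atan2(√a, √(1-a))=0.526497381; dist=6371·c=3354.315 ≈ 3354.3 km; running total=19258.1 km
Leg 4 bearing: y=sinΔλ·cosφ2=0.49650893, x=cosφ1·sinφ2-sinφ1·cosφ2·cosΔλ=-0.07741665; θ=atan2(y, x)=98.8623° ≈ 98.9°
Leg 5: φ1=0.5250683, φ2=0.3321152, Δφ=-0.1929531, Δλ=0.7255822 rad; a=sin²(Δφ/2)+cosφ1·cosφ2·sin²(Δλ/2)=0.1123013161; c=2·atan2(√a, √(1-a))=0.683452204; dist=6371·c=4354.274 ≈ 4354.3 km; running total=23612.4 km
Leg 5 bearing: y=sinΔλ·cosφ2=0.62731016, x=cosφ1·sinφ2-sinφ1·cosφ2·cosΔλ=-0.07239393; θ=atan2(y, x)=96.5830° ≈ 96.6°

Leg 1: dist=892.2 km, bearing=118.1°
Leg 2: dist=5789.6 km, bearing=72.5°
Leg 3: dist=9222.0 km, bearing=318.4°
Leg 4: dist=3354.3 km, bearing=98.9°
Leg 5: dist=4354.3 km, bearing=96.6°
Total: 23612.4 km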